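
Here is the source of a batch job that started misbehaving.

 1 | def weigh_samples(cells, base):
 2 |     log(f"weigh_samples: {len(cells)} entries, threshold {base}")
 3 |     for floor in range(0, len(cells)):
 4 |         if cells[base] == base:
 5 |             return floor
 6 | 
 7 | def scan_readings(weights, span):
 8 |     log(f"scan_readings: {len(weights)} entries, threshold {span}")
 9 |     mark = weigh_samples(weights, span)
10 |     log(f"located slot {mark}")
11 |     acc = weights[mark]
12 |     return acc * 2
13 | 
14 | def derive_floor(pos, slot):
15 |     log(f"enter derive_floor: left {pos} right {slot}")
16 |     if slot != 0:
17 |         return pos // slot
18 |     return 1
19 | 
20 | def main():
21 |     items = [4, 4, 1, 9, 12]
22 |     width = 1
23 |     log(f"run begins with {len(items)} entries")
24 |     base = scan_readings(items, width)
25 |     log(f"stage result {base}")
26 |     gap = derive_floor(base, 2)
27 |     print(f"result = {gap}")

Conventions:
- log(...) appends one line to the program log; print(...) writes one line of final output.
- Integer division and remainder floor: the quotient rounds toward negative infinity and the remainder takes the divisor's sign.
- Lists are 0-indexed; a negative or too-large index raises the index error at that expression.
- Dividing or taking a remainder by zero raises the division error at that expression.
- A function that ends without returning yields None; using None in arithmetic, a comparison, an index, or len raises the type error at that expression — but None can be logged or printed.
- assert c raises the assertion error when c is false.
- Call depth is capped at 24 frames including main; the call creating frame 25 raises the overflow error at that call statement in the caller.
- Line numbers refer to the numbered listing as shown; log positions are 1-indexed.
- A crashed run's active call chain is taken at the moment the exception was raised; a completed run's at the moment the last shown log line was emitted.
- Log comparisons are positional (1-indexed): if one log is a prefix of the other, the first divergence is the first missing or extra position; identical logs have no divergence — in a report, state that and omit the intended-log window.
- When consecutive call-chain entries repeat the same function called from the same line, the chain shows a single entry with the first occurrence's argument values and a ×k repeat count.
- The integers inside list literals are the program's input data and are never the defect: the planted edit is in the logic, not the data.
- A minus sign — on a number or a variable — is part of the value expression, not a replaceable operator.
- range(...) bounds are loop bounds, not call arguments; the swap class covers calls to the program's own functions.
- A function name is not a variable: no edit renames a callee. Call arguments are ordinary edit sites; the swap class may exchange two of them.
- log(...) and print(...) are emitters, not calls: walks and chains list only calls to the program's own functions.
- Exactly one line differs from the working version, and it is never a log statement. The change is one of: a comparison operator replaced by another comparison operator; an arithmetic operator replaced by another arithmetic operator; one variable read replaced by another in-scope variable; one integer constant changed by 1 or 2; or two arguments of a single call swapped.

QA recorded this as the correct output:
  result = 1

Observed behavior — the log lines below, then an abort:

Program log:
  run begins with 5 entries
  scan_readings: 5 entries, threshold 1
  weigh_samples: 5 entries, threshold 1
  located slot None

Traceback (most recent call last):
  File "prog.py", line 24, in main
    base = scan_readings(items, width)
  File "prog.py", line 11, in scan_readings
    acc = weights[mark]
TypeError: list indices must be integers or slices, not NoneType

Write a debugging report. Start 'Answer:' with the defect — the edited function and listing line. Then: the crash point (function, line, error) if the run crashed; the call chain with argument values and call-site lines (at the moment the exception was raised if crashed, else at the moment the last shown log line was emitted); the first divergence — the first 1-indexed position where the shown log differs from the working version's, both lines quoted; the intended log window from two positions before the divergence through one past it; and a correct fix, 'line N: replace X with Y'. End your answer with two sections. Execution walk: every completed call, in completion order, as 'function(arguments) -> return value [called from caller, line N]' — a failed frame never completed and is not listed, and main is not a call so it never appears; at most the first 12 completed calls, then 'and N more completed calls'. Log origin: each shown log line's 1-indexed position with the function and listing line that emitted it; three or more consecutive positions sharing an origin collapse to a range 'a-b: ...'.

Answer: the defect is in weigh_samples at line 4.
The tell: Position 4 is the first bad log line: 'located slot None' should read 'located slot 2'.
Crash: scan_readings, line 11, TypeError.
Call chain: main -> scan_readings([4, 4, 1, 9, 12], 1) (called at line 24).
First divergence: position 4 — the shown line 'located slot None' should read 'located slot 2'.
Intended log window:
  2: scan_readings: 5 entries, threshold 1
  3: weigh_samples: 5 entries, threshold 1
  4: located slot 2
  5: stage result 2
Execution walk:
  weigh_samples([4, 4, 1, 9, 12], 1) -> None  [called from scan_readings, line 9]
Log line origins:
  1: from main, line 23
  2: from scan_readings, line 8
  3: from weigh_samples, line 2
  4: from scan_readings, line 10
A correct fix: line 4: replace `cells[base]` with `cells[floor]`.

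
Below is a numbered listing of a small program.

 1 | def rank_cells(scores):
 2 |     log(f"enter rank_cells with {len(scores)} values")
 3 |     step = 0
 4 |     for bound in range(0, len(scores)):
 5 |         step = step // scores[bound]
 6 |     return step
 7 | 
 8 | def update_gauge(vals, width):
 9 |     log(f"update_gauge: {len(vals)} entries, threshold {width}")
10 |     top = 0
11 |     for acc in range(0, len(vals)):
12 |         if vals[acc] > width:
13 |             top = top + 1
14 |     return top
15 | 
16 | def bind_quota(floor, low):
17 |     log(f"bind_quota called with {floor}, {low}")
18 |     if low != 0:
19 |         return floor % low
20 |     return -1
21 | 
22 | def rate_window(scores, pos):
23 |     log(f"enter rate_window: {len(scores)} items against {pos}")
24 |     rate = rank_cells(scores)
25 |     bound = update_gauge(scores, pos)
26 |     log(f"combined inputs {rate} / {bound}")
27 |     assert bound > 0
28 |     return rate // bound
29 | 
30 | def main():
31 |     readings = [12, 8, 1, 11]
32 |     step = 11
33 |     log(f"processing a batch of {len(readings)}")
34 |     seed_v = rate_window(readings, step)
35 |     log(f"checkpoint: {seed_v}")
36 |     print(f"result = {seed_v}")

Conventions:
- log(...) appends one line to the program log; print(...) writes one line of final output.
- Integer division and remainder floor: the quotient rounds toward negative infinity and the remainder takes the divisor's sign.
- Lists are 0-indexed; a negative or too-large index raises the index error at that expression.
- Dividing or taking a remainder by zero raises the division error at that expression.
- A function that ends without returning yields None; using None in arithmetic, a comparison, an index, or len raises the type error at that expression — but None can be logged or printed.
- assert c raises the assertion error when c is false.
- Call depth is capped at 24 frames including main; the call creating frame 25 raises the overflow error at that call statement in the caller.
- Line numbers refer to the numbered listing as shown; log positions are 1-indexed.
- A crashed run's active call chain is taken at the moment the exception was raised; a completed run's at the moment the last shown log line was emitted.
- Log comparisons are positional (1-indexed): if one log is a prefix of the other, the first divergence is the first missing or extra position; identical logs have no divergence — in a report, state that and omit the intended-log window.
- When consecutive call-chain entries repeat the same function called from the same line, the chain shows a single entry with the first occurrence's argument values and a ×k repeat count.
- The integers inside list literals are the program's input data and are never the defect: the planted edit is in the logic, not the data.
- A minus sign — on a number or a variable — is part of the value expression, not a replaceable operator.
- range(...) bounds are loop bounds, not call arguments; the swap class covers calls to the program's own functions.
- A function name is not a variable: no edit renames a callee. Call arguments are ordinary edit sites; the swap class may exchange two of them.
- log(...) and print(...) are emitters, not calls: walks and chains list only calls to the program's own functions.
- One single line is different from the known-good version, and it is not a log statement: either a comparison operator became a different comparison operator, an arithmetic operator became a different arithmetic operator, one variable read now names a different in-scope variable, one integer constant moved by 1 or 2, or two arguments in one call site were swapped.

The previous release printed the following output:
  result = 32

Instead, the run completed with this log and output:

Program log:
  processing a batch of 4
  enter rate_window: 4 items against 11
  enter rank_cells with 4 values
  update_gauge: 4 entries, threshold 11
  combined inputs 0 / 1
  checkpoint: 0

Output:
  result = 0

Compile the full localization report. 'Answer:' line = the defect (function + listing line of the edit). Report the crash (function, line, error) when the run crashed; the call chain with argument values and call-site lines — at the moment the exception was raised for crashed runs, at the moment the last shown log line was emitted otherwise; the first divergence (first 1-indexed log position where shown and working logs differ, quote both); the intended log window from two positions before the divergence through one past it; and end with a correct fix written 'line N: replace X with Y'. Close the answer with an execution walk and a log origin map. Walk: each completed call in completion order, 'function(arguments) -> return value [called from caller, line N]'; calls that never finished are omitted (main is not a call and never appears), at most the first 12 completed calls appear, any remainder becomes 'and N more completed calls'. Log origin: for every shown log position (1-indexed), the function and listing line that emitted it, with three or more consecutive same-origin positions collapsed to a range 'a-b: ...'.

Answer: the defect is in rank_cells at line 5.
Key fact: The log first diverges at position 5: the faulty run prints 'combined inputs 0 / 1' where the working version prints 'combined inputs 32 / 1'.
Call chain: main.
First divergence: at position 5 the run shows 'combined inputs 0 / 1' where the working version logs 'combined inputs 32 / 1'.
Intended log window:
  3: enter rank_cells with 4 values
  4: update_gauge: 4 entries, threshold 11
  5: combined inputs 32 / 1
  6: checkpoint: 32
Execution walk:
  rank_cells([12, 8, 1, 11]) -> 0  [called from rate_window, line 24]
  update_gauge([12, 8, 1, 11], 11) -> 1  [called from rate_window, line 25]
  rate_window([12, 8, 1, 11], 11) -> 0  [called from main, line 34]
Origin of each log line:
  1: from main, line 33
  2: from rate_window, line 23
  3: from rank_cells, line 2
  4: from update_gauge, line 9
  5: from rate_window, line 26
  6: from main, line 35
A correct fix: line 5: replace `//` with `+`.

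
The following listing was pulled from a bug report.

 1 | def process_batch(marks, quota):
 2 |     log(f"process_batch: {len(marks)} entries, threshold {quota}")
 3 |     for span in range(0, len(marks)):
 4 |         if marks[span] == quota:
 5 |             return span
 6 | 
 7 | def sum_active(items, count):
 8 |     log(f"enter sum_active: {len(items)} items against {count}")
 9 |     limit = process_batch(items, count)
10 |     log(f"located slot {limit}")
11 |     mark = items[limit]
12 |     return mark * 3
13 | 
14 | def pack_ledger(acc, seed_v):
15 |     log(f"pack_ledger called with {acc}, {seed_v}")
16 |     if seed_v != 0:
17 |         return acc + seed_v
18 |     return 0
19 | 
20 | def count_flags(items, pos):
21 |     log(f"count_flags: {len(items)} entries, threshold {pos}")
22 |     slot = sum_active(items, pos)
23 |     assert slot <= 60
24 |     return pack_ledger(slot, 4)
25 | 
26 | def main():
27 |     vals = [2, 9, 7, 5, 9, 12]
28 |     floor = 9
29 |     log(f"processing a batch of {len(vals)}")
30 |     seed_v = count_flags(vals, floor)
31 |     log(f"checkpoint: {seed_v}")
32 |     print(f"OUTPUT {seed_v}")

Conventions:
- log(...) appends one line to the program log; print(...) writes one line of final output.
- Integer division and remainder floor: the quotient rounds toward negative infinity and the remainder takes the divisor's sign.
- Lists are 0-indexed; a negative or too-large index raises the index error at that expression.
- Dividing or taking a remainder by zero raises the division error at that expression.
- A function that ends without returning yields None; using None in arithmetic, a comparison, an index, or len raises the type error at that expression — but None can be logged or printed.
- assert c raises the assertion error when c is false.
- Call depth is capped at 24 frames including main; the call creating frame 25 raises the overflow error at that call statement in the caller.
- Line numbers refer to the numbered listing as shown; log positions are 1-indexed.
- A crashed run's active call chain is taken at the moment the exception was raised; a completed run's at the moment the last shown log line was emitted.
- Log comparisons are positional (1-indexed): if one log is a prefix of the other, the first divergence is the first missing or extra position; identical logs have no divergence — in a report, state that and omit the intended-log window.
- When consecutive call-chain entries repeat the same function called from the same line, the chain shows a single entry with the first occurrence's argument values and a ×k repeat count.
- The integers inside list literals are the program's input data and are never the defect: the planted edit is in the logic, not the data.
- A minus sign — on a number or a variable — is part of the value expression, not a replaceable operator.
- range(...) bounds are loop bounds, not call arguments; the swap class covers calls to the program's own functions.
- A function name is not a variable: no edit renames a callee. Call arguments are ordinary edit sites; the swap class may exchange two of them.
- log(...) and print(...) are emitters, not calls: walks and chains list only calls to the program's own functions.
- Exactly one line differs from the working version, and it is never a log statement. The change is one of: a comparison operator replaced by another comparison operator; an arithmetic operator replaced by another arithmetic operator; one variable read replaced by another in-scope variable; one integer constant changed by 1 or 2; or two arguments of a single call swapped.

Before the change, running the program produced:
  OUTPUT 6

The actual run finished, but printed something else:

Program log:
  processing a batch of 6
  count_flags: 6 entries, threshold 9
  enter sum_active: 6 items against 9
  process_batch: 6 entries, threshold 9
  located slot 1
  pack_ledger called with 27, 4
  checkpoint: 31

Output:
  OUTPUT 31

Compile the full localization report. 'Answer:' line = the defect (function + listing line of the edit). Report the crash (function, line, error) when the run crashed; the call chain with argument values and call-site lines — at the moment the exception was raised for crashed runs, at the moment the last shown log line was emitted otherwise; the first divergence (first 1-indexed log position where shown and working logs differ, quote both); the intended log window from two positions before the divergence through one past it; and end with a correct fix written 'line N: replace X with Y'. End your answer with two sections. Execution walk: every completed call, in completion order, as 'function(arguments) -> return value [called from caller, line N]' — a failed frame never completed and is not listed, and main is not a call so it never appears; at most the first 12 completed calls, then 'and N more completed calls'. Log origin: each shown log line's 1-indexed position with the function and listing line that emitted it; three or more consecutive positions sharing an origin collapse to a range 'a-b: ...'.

Answer: the defect is in pack_ledger at line 17.
Key fact: Position 7 is the first bad log line: 'checkpoint: 31' should read 'checkpoint: 6'.
Call chain: main.
First divergence: at position 7 the run shows 'checkpoint: 31' where the working version logs 'checkpoint: 6'.
Intended log window:
  5: located slot 1
  6: pack_ledger called with 27, 4
  7: checkpoint: 6
Execution walk:
  process_batch([2, 9, 7, 5, 9, 12], 9) -> 1  [called from sum_active, line 9]
  sum_active([2, 9, 7, 5, 9, 12], 9) -> 27  [called from count_flags, line 22]
  pack_ledger(27, 4) -> 31  [called from count_flags, line 24]
  count_flags([2, 9, 7, 5, 9, 12], 9) -> 31  [called from main, line 30]
Log origin:
  1 — main, line 29
  2 — count_flags, line 21
  3 — sum_active, line 8
  4 — process_batch, line 2
  5 — sum_active, line 10
  6 — pack_ledger, line 15
  7 — main, line 31
A correct fix: line 17: replace `+` with `//`.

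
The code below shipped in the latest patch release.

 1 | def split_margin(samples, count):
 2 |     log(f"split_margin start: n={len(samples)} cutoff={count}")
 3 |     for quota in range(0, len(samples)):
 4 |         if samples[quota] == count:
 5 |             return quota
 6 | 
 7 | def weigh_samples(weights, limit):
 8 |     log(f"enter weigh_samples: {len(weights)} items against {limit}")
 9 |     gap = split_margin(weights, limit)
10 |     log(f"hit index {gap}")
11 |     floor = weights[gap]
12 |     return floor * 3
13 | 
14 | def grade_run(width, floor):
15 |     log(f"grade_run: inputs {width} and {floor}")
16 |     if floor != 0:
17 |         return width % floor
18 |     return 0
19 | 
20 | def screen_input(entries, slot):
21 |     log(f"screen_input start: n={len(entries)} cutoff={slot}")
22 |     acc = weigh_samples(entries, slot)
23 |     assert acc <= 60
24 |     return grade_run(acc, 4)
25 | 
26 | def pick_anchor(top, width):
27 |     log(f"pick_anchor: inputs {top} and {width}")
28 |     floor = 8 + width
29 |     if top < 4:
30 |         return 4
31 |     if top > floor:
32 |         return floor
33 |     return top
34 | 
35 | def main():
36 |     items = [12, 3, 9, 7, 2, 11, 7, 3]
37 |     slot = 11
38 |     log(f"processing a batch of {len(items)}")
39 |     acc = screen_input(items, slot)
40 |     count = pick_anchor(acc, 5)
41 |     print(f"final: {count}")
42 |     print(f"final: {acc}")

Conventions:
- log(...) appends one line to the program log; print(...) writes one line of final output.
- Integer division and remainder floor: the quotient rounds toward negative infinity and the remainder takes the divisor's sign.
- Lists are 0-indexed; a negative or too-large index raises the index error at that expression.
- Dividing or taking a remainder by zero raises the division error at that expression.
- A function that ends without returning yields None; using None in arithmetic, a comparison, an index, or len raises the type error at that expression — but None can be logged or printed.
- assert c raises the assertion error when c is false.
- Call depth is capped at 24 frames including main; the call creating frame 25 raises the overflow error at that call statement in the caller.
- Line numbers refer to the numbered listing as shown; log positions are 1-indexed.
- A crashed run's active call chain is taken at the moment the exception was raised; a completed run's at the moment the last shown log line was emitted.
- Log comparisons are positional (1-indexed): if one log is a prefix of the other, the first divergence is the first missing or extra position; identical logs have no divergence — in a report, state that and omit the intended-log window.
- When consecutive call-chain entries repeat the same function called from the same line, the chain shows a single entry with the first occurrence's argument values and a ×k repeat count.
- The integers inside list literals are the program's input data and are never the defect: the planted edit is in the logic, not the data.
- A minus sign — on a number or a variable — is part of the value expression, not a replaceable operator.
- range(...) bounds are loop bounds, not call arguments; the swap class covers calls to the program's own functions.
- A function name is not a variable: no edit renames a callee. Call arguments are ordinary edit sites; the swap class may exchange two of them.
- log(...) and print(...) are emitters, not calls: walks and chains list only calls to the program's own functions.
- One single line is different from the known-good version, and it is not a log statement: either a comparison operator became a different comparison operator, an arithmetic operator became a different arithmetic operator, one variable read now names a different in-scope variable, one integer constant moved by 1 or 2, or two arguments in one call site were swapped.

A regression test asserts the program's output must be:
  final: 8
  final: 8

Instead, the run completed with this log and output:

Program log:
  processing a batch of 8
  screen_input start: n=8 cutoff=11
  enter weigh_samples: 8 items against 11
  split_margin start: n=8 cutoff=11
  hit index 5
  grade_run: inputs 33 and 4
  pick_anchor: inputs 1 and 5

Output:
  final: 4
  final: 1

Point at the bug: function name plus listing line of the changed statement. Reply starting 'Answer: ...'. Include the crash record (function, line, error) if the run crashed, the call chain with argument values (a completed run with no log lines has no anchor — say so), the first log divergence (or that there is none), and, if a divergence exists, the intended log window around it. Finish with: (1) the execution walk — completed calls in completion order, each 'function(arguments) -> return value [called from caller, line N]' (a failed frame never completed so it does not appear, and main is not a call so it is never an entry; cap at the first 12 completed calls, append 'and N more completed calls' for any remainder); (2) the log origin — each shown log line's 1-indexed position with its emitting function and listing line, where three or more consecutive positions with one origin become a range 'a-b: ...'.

Answer: the defect is in grade_run at line 17.
The tell: Everything matches until log position 7, which reads 'pick_anchor: inputs 1 and 5' in place of 'pick_anchor: inputs 8 and 5'.
Call chain: main -> pick_anchor(1, 5) (called at line 40).
First divergence: position 7; shown 'pick_anchor: inputs 1 and 5' vs intended 'pick_anchor: inputs 8 and 5'.
Intended log window:
  5: hit index 5
  6: grade_run: inputs 33 and 4
  7: pick_anchor: inputs 8 and 5
Execution walk:
  split_margin([12, 3, 9, 7, 2, 11, 7, 3], 11) -> 5  [called from weigh_samples, line 9]
  weigh_samples([12, 3, 9, 7, 2, 11, 7, 3], 11) -> 33  [called from screen_input, line 22]
  grade_run(33, 4) -> 1  [called from screen_input, line 24]
  screen_input([12, 3, 9, 7, 2, 11, 7, 3], 11) -> 1  [called from main, line 39]
  pick_anchor(1, 5) -> 4  [called from main, line 40]
Log line origins:
  1 — main, line 38
  2 — screen_input, line 21
  3 — weigh_samples, line 8
  4 — split_margin, line 2
  5 — weigh_samples, line 10
  6 — grade_run, line 15
  7 — pick_anchor, line 27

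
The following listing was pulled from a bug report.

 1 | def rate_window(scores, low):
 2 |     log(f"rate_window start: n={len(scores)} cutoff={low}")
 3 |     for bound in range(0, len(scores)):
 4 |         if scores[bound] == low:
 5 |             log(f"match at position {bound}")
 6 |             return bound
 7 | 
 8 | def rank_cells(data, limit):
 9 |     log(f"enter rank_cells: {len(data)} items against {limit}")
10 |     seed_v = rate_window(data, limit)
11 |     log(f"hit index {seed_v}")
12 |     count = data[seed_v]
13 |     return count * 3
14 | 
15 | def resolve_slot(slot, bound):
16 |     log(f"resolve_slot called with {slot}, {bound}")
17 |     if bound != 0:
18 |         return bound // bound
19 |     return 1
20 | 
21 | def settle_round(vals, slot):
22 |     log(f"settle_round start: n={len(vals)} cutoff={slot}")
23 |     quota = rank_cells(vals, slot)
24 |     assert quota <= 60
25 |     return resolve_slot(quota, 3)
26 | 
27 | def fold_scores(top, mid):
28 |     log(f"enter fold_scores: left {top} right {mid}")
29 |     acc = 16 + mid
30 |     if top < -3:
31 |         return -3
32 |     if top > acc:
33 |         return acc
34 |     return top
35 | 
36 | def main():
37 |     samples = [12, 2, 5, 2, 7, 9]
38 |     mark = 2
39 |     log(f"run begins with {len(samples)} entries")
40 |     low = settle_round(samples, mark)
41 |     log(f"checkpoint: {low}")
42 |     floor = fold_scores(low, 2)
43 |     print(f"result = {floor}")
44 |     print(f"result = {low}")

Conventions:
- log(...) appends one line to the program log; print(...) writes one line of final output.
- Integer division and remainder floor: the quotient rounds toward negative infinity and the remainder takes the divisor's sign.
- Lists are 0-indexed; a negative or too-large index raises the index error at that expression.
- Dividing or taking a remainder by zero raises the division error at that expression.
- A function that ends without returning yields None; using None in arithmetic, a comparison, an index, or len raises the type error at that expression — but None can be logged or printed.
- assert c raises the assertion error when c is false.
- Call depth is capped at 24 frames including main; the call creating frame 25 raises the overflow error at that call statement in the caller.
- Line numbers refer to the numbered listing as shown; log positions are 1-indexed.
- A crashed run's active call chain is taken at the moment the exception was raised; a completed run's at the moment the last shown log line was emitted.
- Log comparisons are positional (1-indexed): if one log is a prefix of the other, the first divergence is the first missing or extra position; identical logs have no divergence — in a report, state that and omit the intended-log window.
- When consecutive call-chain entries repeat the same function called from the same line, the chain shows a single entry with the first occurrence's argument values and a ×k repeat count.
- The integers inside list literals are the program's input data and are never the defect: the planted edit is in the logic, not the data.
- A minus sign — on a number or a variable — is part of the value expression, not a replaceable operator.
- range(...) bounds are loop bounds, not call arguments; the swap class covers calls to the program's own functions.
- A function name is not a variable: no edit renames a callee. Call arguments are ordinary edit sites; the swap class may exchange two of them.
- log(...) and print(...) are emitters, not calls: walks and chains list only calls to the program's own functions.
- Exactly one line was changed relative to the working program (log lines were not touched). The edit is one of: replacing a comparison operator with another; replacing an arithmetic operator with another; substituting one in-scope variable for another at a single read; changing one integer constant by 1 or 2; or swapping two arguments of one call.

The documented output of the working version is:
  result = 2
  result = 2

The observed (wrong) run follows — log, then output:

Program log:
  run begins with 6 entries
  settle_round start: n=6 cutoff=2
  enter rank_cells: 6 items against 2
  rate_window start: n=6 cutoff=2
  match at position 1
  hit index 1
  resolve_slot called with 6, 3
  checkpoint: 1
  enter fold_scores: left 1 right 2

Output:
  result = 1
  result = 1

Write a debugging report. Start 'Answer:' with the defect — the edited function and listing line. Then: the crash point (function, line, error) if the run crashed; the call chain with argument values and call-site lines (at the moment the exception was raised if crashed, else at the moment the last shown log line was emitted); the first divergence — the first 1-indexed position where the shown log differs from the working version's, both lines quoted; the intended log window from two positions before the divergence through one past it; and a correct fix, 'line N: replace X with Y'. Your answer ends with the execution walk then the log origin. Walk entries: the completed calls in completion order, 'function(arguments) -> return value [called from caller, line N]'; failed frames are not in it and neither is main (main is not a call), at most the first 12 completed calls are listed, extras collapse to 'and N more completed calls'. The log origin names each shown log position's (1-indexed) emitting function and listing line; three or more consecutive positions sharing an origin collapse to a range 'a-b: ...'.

Answer: the defect is in resolve_slot at line 18.
Key observation: At log position 8 the runs split — shown 'checkpoint: 1', but the working version logs 'checkpoint: 2'.
Call chain: main -> fold_scores(1, 2) (called at line 42).
First divergence: position 8; shown 'checkpoint: 1' vs intended 'checkpoint: 2'.
Intended log window:
  6: hit index 1
  7: resolve_slot called with 6, 3
  8: checkpoint: 2
  9: enter fold_scores: left 2 right 2
Execution walk:
  rate_window([12, 2, 5, 2, 7, 9], 2) -> 1  [called from rank_cells, line 10]
  rank_cells([12, 2, 5, 2, 7, 9], 2) -> 6  [called from settle_round, line 23]
  resolve_slot(6, 3) -> 1  [called from settle_round, line 25]
  settle_round([12, 2, 5, 2, 7, 9], 2) -> 1  [called from main, line 40]
  fold_scores(1, 2) -> 1  [called from main, line 42]
Log line origins:
  1: logged in main at line 39
  2: logged in settle_round at line 22
  3: logged in rank_cells at line 9
  4: logged in rate_window at line 2
  5: logged in rate_window at line 5
  6: logged in rank_cells at line 11
  7: logged in resolve_slot at line 16
  8: logged in main at line 41
  9: logged in fold_scores at line 28
A correct fix: line 18: replace `bound // bound` with `slot // bound`.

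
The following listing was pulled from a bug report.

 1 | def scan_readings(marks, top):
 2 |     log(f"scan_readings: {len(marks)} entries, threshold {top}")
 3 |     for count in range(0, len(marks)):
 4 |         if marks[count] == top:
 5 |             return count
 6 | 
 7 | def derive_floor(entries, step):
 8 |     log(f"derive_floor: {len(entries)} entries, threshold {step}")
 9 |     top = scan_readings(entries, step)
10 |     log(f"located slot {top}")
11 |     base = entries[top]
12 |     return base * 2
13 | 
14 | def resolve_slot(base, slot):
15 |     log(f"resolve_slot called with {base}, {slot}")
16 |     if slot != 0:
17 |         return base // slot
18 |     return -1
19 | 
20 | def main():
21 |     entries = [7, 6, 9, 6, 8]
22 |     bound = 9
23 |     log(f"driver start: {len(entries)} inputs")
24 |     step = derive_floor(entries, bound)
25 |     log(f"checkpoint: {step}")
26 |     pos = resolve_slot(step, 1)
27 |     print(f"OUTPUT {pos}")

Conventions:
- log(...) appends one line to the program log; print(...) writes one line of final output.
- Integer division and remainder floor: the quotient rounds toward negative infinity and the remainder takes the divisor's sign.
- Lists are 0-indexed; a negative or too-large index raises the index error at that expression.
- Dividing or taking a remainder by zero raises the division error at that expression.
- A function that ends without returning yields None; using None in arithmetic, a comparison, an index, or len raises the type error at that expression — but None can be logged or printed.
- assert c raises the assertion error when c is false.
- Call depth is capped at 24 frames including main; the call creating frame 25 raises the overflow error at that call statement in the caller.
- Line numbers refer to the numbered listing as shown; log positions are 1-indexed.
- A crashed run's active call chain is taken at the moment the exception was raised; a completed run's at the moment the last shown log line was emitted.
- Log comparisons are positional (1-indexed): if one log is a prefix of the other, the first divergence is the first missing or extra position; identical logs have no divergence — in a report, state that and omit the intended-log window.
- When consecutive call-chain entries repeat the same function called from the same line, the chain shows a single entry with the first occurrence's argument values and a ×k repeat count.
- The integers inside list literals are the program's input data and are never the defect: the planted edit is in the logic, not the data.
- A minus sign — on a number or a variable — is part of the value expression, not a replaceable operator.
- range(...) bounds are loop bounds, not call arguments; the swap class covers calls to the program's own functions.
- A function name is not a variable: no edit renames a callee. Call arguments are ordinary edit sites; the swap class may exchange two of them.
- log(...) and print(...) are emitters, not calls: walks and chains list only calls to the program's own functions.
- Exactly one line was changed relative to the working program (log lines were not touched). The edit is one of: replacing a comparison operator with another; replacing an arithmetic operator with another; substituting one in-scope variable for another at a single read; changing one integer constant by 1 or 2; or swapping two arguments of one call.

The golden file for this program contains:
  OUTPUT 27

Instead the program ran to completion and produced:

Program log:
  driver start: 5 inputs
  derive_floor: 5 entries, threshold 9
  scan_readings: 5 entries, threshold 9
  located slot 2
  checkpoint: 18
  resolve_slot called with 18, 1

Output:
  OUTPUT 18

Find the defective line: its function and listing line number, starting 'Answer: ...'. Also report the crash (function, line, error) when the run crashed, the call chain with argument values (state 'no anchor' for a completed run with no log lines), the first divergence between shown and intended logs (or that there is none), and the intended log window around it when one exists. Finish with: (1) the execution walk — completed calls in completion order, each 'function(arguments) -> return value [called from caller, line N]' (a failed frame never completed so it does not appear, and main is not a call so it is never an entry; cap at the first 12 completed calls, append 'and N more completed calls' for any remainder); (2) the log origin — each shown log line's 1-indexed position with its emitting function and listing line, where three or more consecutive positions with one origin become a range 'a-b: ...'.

Answer: the defect is in derive_floor at line 12.
Core observation: Log line 5 is where behavior first shows: 'checkpoint: 18' appears instead of 'checkpoint: 27'.
Call chain: main -> resolve_slot(18, 1) (called at line 26).
First divergence: position 5; shown 'checkpoint: 18' vs intended 'checkpoint: 27'.
Intended log window:
  3: scan_readings: 5 entries, threshold 9
  4: located slot 2
  5: checkpoint: 27
  6: resolve_slot called with 27, 1
Execution walk:
  scan_readings([7, 6, 9, 6, 8], 9) -> 2  [called from derive_floor, line 9]
  derive_floor([7, 6, 9, 6, 8], 9) -> 18  [called from main, line 24]
  resolve_slot(18, 1) -> 18  [called from main, line 26]
Log origin:
  1: from main, line 23
  2: from derive_floor, line 8
  3: from scan_readings, line 2
  4: from derive_floor, line 10
  5: from main, line 25
  6: from resolve_slot, line 15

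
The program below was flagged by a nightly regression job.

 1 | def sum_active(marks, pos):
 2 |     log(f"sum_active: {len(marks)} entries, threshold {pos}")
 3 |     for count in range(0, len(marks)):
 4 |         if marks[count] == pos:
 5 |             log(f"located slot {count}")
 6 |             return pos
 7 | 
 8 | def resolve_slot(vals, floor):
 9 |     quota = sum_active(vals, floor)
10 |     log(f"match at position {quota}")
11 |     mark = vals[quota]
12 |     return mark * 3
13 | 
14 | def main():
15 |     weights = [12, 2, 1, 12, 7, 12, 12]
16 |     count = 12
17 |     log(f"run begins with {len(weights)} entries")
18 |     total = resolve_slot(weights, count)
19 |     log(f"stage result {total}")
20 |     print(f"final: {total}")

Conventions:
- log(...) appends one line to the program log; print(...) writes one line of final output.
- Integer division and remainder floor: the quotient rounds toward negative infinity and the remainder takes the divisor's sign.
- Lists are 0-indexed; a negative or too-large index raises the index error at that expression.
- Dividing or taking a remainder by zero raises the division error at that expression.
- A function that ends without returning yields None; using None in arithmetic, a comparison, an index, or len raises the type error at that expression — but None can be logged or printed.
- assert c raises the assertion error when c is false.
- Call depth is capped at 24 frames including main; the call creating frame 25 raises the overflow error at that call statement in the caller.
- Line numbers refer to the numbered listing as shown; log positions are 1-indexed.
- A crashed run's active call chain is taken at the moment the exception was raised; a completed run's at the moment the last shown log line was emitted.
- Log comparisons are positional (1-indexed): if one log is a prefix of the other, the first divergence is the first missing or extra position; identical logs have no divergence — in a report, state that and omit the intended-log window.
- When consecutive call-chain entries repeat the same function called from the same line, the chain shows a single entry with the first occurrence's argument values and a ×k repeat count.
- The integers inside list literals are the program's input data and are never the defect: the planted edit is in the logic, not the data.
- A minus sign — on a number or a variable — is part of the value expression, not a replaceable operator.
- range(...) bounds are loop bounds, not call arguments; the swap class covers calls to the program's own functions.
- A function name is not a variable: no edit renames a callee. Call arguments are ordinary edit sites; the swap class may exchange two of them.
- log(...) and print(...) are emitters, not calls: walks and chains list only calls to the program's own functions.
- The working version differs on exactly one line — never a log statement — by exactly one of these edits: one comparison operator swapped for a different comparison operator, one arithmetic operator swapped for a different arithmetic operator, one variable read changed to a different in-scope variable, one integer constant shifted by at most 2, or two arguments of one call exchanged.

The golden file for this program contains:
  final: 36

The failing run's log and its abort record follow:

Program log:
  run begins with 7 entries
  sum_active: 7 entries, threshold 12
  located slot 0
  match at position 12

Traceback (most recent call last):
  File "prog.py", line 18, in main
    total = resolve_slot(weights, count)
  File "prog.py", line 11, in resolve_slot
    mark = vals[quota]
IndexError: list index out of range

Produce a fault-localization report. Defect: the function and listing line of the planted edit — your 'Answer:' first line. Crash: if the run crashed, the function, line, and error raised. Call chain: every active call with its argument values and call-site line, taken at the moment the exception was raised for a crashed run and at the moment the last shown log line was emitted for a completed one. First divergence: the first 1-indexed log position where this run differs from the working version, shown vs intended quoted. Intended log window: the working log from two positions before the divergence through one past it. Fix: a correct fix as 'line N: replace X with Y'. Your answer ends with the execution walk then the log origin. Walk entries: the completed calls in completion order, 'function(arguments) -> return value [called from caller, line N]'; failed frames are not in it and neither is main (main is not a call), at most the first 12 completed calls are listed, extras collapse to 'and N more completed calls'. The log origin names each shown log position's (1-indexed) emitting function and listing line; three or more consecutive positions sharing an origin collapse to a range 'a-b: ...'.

Answer: the defect is in sum_active at line 6.
The tell: The log first diverges at position 4: the faulty run prints 'match at position 12' where the working version prints 'match at position 0'.
Crash: resolve_slot, line 11, IndexError.
Call chain: main -> resolve_slot([12, 2, 1, 12, 7, 12, 12], 12) (called at line 18).
First divergence: position 4 — the shown line 'match at position 12' should read 'match at position 0'.
Intended log window:
  2: sum_active: 7 entries, threshold 12
  3: located slot 0
  4: match at position 0
  5: stage result 36
Execution walk:
  sum_active([12, 2, 1, 12, 7, 12, 12], 12) -> 12  [called from resolve_slot, line 9]
Log origins:
  1: emitted by main (line 17)
  2: emitted by sum_active (line 2)
  3: emitted by sum_active (line 5)
  4: emitted by resolve_slot (line 10)
A correct fix: line 6: replace `pos` with `count`.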